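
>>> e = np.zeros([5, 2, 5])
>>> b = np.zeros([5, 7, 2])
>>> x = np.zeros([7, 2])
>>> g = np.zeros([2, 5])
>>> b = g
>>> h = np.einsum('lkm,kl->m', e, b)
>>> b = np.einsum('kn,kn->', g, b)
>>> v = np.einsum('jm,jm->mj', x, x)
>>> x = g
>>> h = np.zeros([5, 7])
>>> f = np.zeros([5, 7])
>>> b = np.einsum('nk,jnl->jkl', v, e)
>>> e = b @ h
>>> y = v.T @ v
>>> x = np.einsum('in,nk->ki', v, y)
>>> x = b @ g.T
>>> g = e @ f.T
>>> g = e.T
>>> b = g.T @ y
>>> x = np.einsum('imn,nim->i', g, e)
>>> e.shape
(5, 7, 7)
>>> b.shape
(5, 7, 7)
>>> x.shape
(7,)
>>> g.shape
(7, 7, 5)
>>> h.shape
(5, 7)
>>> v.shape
(2, 7)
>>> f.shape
(5, 7)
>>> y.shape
(7, 7)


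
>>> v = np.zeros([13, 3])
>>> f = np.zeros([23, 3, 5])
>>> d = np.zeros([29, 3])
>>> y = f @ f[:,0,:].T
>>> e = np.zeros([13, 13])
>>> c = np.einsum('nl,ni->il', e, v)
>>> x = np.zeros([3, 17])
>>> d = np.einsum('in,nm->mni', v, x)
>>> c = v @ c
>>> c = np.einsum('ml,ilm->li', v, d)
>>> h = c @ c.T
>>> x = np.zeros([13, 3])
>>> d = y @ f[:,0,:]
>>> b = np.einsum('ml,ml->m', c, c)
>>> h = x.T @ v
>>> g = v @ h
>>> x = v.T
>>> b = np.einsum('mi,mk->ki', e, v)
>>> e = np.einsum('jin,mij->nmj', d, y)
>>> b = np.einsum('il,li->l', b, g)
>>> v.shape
(13, 3)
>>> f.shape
(23, 3, 5)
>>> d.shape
(23, 3, 5)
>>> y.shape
(23, 3, 23)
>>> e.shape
(5, 23, 23)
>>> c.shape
(3, 17)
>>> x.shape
(3, 13)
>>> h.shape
(3, 3)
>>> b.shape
(13,)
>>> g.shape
(13, 3)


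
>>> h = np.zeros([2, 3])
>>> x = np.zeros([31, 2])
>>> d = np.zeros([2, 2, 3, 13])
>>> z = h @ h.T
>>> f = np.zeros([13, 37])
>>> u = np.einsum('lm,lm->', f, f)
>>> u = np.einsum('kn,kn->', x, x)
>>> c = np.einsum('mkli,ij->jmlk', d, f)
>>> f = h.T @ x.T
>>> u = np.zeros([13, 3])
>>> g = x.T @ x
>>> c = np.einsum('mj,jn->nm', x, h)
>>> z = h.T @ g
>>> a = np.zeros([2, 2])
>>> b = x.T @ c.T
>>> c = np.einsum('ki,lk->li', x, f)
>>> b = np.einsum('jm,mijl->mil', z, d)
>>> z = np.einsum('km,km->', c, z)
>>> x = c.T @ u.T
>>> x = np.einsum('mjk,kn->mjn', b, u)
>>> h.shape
(2, 3)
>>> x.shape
(2, 2, 3)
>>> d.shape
(2, 2, 3, 13)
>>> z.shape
()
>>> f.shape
(3, 31)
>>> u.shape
(13, 3)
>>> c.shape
(3, 2)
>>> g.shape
(2, 2)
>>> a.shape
(2, 2)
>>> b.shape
(2, 2, 13)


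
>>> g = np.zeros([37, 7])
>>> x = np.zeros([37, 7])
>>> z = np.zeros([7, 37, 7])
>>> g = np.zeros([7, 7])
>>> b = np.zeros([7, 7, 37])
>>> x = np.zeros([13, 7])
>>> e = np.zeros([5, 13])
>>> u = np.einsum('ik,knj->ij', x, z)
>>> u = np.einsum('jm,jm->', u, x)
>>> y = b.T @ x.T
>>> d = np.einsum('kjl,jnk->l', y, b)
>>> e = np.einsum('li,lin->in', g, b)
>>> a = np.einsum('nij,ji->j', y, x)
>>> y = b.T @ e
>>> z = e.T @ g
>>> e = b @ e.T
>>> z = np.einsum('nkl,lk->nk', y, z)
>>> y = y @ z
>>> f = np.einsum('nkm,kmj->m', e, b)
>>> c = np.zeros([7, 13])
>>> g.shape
(7, 7)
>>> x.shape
(13, 7)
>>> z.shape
(37, 7)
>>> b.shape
(7, 7, 37)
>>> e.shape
(7, 7, 7)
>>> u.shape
()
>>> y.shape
(37, 7, 7)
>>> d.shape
(13,)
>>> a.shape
(13,)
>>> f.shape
(7,)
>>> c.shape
(7, 13)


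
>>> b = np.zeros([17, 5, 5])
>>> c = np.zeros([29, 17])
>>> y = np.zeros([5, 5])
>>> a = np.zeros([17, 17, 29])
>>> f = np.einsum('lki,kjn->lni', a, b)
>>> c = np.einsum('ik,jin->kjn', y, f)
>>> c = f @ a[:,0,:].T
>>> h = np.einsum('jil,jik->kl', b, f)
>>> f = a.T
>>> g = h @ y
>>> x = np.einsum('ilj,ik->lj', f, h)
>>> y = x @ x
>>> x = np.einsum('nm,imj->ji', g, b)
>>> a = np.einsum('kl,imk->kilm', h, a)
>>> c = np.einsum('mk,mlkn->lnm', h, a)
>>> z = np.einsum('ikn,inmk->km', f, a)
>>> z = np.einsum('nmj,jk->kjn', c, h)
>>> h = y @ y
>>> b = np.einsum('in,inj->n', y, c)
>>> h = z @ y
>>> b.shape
(17,)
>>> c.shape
(17, 17, 29)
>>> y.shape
(17, 17)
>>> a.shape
(29, 17, 5, 17)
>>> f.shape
(29, 17, 17)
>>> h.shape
(5, 29, 17)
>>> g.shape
(29, 5)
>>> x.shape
(5, 17)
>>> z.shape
(5, 29, 17)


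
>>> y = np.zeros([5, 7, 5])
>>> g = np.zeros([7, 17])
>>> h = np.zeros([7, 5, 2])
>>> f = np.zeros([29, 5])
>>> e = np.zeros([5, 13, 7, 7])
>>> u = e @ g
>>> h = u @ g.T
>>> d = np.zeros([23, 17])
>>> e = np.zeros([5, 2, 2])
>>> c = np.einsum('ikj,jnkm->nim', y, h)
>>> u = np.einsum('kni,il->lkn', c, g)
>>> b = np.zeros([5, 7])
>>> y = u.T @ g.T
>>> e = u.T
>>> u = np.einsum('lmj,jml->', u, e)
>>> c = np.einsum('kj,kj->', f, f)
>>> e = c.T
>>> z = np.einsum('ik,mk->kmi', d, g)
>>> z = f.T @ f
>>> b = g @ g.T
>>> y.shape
(5, 13, 7)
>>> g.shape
(7, 17)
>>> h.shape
(5, 13, 7, 7)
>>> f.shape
(29, 5)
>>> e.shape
()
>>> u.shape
()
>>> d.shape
(23, 17)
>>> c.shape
()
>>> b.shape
(7, 7)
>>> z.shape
(5, 5)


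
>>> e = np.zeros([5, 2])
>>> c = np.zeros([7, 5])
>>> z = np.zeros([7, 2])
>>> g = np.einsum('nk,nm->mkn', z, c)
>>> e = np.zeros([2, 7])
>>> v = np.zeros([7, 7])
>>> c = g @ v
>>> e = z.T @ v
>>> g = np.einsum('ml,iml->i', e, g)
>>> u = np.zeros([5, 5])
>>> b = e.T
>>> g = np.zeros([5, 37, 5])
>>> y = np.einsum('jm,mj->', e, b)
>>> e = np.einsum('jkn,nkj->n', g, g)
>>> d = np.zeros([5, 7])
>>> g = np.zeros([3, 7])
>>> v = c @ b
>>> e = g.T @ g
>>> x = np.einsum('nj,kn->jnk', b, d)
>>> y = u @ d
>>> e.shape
(7, 7)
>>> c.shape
(5, 2, 7)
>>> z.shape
(7, 2)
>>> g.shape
(3, 7)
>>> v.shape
(5, 2, 2)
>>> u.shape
(5, 5)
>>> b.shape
(7, 2)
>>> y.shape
(5, 7)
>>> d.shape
(5, 7)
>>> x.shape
(2, 7, 5)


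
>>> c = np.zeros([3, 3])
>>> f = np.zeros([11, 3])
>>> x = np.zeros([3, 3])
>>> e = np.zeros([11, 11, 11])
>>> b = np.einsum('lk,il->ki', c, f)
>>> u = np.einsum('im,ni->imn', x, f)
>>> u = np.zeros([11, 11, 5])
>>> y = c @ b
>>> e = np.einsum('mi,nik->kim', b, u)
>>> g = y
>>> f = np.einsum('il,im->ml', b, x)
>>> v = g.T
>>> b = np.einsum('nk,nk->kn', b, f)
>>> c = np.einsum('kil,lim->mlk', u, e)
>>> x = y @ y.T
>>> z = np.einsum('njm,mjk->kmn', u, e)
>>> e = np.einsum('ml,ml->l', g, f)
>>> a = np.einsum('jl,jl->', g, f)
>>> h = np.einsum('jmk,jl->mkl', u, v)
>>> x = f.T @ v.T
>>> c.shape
(3, 5, 11)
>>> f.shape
(3, 11)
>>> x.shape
(11, 11)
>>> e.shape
(11,)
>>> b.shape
(11, 3)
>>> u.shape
(11, 11, 5)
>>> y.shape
(3, 11)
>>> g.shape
(3, 11)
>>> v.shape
(11, 3)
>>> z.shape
(3, 5, 11)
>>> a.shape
()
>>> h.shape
(11, 5, 3)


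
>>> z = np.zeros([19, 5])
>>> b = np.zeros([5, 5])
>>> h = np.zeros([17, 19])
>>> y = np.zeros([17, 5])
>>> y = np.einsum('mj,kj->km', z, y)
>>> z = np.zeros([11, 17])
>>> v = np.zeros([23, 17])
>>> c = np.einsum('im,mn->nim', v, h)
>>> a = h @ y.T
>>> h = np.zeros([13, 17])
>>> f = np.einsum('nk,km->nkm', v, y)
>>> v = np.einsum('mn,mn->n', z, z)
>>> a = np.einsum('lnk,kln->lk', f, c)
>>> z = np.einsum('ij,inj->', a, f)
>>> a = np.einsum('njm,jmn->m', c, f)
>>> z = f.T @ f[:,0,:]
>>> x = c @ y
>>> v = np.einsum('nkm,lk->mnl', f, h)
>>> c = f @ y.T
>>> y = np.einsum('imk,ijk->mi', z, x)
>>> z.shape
(19, 17, 19)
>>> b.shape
(5, 5)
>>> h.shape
(13, 17)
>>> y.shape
(17, 19)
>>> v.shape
(19, 23, 13)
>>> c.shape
(23, 17, 17)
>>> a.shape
(17,)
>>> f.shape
(23, 17, 19)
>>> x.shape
(19, 23, 19)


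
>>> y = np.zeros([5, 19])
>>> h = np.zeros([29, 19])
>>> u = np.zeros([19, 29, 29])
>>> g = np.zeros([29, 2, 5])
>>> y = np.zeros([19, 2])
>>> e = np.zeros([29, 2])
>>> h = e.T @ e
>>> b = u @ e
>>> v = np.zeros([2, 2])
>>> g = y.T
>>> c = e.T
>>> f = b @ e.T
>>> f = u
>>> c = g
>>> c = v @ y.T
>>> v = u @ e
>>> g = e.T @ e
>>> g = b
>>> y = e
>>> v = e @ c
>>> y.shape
(29, 2)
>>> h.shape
(2, 2)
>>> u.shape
(19, 29, 29)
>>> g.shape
(19, 29, 2)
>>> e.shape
(29, 2)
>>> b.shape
(19, 29, 2)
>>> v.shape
(29, 19)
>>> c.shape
(2, 19)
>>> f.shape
(19, 29, 29)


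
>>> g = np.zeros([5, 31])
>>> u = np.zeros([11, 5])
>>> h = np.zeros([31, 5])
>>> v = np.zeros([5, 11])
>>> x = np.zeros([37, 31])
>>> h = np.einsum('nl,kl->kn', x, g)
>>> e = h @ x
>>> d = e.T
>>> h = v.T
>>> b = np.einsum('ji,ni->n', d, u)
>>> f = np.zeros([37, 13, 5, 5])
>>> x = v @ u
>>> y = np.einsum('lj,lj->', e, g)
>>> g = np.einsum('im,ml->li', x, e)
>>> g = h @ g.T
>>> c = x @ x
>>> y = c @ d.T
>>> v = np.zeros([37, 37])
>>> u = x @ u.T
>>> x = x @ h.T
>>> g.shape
(11, 31)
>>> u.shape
(5, 11)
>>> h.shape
(11, 5)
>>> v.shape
(37, 37)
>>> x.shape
(5, 11)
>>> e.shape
(5, 31)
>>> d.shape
(31, 5)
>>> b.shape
(11,)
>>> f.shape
(37, 13, 5, 5)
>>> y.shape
(5, 31)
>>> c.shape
(5, 5)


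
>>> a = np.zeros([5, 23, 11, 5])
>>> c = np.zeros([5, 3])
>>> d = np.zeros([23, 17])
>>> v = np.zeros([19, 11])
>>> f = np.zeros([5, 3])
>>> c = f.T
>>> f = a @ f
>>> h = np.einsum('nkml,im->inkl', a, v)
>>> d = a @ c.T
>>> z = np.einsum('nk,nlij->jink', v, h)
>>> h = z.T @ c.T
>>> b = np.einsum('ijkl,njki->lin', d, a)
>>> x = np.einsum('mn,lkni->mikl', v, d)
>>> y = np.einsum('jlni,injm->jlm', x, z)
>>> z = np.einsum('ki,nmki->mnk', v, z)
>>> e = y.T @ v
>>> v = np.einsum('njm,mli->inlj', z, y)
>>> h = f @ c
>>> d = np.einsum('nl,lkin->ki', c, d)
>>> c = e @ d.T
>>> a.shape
(5, 23, 11, 5)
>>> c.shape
(11, 3, 23)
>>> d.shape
(23, 11)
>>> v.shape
(11, 23, 3, 5)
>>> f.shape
(5, 23, 11, 3)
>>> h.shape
(5, 23, 11, 5)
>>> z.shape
(23, 5, 19)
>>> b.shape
(3, 5, 5)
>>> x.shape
(19, 3, 23, 5)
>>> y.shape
(19, 3, 11)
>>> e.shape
(11, 3, 11)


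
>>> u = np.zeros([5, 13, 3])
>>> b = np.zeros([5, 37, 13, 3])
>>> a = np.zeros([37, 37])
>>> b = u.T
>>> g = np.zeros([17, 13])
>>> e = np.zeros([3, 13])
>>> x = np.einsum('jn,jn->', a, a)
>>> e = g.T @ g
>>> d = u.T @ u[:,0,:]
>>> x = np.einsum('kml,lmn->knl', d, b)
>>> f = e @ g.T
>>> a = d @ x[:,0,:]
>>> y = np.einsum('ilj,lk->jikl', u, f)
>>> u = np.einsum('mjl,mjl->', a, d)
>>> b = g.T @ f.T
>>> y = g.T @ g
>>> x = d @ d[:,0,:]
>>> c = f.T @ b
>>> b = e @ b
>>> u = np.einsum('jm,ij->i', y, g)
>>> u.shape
(17,)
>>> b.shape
(13, 13)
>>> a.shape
(3, 13, 3)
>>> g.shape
(17, 13)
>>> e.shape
(13, 13)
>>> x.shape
(3, 13, 3)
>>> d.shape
(3, 13, 3)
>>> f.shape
(13, 17)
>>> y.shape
(13, 13)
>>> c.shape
(17, 13)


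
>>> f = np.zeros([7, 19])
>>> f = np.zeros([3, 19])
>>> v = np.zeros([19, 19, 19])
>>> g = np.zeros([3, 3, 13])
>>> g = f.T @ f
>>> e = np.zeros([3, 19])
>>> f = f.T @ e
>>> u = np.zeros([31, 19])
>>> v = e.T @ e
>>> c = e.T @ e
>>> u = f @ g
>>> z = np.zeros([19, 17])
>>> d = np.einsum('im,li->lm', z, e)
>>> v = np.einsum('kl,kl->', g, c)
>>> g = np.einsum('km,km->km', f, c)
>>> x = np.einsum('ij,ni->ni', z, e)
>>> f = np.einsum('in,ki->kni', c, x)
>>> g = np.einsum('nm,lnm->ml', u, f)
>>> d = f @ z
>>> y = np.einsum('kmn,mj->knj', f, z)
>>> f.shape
(3, 19, 19)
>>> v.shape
()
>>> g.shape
(19, 3)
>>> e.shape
(3, 19)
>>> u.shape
(19, 19)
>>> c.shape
(19, 19)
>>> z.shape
(19, 17)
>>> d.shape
(3, 19, 17)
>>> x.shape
(3, 19)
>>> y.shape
(3, 19, 17)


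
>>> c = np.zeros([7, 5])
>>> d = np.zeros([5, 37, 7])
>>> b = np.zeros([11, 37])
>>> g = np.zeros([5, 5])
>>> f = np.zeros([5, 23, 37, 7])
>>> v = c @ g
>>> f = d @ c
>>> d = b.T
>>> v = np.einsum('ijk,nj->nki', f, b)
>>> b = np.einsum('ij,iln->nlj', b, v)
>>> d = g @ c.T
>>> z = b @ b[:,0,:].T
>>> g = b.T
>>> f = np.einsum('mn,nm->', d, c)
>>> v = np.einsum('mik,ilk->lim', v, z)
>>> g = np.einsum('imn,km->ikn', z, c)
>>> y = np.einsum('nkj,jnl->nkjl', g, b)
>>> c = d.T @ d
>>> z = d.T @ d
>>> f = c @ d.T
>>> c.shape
(7, 7)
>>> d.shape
(5, 7)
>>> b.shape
(5, 5, 37)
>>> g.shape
(5, 7, 5)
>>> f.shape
(7, 5)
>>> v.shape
(5, 5, 11)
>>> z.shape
(7, 7)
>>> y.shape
(5, 7, 5, 37)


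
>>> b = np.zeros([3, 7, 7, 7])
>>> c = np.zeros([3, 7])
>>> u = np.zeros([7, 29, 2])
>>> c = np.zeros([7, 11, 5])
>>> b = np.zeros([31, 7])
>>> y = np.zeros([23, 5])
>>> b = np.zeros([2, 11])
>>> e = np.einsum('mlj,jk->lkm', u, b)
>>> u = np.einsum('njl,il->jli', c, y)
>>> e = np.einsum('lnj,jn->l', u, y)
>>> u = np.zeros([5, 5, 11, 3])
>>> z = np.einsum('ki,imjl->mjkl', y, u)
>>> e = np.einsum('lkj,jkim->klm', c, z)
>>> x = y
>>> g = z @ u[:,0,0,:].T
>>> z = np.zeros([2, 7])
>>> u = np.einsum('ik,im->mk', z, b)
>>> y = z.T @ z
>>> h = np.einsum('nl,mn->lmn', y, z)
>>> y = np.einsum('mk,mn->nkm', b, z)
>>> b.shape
(2, 11)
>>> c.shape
(7, 11, 5)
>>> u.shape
(11, 7)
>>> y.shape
(7, 11, 2)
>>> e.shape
(11, 7, 3)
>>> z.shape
(2, 7)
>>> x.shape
(23, 5)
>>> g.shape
(5, 11, 23, 5)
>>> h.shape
(7, 2, 7)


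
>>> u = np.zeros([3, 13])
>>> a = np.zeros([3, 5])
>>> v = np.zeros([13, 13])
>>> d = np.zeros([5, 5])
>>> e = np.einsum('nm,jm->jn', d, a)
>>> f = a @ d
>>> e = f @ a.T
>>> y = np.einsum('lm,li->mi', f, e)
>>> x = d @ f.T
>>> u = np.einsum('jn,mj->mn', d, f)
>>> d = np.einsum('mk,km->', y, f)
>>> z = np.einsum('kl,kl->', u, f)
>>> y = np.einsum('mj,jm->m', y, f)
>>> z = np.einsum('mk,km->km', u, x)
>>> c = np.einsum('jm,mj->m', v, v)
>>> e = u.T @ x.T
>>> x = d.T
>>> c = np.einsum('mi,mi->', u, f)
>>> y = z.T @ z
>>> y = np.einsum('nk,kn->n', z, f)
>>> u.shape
(3, 5)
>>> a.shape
(3, 5)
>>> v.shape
(13, 13)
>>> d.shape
()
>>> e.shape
(5, 5)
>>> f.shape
(3, 5)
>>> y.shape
(5,)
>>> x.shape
()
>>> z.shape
(5, 3)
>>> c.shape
()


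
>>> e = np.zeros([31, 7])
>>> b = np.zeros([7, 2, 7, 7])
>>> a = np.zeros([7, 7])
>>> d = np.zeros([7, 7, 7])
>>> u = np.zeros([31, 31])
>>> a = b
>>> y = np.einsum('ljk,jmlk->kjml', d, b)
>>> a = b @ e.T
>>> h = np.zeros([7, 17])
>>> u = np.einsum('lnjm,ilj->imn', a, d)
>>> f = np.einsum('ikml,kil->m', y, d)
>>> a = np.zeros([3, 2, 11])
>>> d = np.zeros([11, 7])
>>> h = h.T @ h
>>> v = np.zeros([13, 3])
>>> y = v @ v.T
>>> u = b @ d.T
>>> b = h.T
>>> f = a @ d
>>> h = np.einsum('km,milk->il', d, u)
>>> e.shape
(31, 7)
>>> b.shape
(17, 17)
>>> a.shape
(3, 2, 11)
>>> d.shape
(11, 7)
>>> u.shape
(7, 2, 7, 11)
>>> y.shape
(13, 13)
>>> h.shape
(2, 7)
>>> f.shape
(3, 2, 7)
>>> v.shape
(13, 3)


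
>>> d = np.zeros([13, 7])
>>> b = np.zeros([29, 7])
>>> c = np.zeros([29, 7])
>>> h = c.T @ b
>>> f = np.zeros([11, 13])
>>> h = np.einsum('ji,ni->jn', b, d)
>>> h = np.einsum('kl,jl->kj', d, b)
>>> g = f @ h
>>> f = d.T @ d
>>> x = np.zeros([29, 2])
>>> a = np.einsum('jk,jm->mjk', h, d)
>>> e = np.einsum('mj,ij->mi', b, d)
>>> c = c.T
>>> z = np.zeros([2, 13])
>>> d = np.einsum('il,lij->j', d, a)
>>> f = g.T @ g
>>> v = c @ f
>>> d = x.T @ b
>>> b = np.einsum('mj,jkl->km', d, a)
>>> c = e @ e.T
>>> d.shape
(2, 7)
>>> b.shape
(13, 2)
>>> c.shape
(29, 29)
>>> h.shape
(13, 29)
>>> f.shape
(29, 29)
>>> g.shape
(11, 29)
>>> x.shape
(29, 2)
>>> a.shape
(7, 13, 29)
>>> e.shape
(29, 13)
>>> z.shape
(2, 13)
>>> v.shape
(7, 29)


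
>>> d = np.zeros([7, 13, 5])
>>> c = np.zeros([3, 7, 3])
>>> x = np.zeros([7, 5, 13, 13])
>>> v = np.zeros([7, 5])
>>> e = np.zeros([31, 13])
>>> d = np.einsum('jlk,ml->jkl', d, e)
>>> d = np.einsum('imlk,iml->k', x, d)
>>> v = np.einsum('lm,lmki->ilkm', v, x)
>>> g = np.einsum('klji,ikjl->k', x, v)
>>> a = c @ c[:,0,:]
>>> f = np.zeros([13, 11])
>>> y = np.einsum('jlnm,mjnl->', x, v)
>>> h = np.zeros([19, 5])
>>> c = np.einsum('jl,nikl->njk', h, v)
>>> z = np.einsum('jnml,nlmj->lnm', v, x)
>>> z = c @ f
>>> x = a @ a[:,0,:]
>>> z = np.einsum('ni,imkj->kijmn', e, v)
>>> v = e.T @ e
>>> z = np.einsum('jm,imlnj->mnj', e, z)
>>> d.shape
(13,)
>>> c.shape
(13, 19, 13)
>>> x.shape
(3, 7, 3)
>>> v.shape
(13, 13)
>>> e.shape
(31, 13)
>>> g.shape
(7,)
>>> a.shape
(3, 7, 3)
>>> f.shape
(13, 11)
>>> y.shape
()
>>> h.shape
(19, 5)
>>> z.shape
(13, 7, 31)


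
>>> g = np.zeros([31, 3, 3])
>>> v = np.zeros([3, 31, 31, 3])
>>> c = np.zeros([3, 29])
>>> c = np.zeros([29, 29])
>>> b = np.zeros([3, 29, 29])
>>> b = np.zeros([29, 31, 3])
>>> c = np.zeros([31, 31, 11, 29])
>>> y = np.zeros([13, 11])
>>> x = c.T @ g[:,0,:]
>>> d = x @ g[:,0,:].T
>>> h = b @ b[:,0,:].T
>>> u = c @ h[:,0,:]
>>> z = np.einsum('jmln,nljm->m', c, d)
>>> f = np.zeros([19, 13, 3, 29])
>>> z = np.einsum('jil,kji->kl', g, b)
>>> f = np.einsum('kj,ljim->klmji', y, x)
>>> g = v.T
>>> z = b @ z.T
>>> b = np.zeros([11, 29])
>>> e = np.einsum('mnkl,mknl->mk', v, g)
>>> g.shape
(3, 31, 31, 3)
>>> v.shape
(3, 31, 31, 3)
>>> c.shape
(31, 31, 11, 29)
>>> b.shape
(11, 29)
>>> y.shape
(13, 11)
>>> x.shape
(29, 11, 31, 3)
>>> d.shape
(29, 11, 31, 31)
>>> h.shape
(29, 31, 29)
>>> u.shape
(31, 31, 11, 29)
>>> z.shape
(29, 31, 29)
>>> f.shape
(13, 29, 3, 11, 31)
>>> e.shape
(3, 31)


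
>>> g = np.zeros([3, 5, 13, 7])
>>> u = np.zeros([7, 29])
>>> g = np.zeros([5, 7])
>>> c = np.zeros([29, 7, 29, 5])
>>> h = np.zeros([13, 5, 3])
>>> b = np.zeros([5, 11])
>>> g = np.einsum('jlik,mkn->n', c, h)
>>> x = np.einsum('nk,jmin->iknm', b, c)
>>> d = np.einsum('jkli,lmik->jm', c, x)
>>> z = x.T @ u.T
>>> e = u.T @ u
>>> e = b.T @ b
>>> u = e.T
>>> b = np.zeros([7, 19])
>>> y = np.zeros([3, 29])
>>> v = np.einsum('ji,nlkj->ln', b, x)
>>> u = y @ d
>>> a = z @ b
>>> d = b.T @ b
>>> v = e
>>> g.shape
(3,)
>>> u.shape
(3, 11)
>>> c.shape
(29, 7, 29, 5)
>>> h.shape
(13, 5, 3)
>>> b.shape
(7, 19)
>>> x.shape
(29, 11, 5, 7)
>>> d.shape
(19, 19)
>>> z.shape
(7, 5, 11, 7)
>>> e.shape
(11, 11)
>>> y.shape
(3, 29)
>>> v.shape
(11, 11)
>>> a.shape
(7, 5, 11, 19)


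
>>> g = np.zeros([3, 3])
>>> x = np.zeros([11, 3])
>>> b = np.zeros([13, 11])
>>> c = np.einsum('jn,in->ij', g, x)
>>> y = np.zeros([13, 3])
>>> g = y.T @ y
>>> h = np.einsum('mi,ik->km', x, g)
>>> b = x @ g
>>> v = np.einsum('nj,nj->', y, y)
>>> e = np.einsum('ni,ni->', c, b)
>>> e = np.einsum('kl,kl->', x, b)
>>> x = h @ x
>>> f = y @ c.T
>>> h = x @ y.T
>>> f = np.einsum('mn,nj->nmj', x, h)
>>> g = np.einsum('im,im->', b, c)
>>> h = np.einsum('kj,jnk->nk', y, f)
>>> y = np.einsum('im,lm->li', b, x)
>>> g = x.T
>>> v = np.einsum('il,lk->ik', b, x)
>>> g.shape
(3, 3)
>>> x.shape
(3, 3)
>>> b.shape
(11, 3)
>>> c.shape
(11, 3)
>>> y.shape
(3, 11)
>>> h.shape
(3, 13)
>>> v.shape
(11, 3)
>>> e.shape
()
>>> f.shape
(3, 3, 13)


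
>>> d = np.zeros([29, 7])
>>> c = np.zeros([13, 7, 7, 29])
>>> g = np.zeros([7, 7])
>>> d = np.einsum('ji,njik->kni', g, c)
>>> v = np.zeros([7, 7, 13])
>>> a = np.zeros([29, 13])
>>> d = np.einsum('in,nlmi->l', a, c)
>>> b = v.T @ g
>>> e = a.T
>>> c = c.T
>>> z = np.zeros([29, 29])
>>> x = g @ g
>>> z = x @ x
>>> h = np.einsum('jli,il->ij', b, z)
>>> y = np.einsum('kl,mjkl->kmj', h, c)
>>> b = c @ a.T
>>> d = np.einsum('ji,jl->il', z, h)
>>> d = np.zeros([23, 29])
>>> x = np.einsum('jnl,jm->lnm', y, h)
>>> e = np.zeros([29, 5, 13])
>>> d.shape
(23, 29)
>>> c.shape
(29, 7, 7, 13)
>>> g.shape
(7, 7)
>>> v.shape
(7, 7, 13)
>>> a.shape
(29, 13)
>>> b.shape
(29, 7, 7, 29)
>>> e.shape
(29, 5, 13)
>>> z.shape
(7, 7)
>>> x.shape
(7, 29, 13)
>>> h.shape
(7, 13)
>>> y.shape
(7, 29, 7)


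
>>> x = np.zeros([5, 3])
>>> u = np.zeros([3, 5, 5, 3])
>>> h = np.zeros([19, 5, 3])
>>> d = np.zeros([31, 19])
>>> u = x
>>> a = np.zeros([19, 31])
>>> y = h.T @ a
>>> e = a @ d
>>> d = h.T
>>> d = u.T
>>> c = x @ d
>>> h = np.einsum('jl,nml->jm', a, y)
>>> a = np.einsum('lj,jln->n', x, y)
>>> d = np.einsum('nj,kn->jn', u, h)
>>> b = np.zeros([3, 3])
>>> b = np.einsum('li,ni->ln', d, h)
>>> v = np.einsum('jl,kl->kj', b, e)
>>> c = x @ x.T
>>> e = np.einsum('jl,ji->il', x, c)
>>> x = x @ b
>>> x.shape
(5, 19)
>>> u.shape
(5, 3)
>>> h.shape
(19, 5)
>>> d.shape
(3, 5)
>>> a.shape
(31,)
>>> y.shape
(3, 5, 31)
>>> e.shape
(5, 3)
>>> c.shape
(5, 5)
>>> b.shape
(3, 19)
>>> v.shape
(19, 3)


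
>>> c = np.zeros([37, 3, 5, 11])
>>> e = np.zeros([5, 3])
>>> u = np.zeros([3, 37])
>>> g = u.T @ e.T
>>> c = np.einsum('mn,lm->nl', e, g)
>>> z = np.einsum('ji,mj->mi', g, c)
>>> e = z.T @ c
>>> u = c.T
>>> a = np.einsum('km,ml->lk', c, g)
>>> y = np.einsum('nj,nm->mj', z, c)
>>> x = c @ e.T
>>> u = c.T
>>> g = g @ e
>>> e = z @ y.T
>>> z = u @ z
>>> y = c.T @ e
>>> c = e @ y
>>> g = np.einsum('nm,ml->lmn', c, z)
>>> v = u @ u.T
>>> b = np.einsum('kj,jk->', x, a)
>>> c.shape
(3, 37)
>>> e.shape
(3, 37)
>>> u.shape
(37, 3)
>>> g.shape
(5, 37, 3)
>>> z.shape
(37, 5)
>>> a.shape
(5, 3)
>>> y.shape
(37, 37)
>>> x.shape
(3, 5)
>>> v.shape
(37, 37)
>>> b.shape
()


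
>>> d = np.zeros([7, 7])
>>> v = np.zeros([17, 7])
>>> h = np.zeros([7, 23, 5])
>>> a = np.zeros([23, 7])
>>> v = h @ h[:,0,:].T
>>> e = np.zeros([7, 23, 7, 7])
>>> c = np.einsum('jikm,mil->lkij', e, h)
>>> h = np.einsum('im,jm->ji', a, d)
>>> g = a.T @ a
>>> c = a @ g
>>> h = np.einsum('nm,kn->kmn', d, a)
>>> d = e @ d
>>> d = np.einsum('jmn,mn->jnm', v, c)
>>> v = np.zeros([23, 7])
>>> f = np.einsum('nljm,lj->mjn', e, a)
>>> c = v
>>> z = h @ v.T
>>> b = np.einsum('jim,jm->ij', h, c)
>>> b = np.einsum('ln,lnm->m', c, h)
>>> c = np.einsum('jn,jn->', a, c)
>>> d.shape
(7, 7, 23)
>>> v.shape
(23, 7)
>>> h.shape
(23, 7, 7)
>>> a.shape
(23, 7)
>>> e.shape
(7, 23, 7, 7)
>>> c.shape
()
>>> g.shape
(7, 7)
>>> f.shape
(7, 7, 7)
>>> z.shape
(23, 7, 23)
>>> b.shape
(7,)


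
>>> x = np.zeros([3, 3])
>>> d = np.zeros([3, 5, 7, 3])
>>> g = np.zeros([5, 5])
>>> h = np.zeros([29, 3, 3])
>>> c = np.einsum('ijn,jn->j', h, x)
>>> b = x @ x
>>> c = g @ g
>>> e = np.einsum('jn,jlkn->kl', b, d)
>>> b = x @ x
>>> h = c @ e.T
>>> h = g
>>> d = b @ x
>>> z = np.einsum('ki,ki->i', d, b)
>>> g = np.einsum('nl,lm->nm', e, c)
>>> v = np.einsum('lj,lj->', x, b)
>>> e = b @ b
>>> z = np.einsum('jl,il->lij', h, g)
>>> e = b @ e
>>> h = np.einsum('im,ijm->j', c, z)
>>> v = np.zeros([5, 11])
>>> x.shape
(3, 3)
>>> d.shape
(3, 3)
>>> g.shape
(7, 5)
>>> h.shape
(7,)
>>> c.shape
(5, 5)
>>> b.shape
(3, 3)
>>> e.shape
(3, 3)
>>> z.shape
(5, 7, 5)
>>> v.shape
(5, 11)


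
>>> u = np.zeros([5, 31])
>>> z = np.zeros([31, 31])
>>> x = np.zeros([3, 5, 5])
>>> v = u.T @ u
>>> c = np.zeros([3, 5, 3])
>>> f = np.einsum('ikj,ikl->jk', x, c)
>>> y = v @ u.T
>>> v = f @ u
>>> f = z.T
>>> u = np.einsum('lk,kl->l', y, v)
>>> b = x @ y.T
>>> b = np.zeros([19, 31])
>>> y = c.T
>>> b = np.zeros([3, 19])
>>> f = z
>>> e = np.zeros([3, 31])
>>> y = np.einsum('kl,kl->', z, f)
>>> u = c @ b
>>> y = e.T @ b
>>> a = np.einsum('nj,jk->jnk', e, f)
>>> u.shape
(3, 5, 19)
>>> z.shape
(31, 31)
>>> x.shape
(3, 5, 5)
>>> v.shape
(5, 31)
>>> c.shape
(3, 5, 3)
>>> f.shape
(31, 31)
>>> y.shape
(31, 19)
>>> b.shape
(3, 19)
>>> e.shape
(3, 31)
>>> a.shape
(31, 3, 31)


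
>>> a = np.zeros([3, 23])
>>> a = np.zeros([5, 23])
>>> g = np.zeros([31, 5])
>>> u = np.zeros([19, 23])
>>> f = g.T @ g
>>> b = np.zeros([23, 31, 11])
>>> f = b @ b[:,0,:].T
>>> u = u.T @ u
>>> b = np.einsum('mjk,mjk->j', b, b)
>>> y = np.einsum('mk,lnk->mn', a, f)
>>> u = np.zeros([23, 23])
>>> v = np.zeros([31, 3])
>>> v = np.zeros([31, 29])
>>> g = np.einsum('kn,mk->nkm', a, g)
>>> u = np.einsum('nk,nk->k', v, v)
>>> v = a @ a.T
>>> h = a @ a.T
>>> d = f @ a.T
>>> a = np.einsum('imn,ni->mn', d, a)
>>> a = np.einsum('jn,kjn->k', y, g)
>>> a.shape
(23,)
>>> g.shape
(23, 5, 31)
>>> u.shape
(29,)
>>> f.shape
(23, 31, 23)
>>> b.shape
(31,)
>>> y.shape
(5, 31)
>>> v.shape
(5, 5)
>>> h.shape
(5, 5)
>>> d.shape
(23, 31, 5)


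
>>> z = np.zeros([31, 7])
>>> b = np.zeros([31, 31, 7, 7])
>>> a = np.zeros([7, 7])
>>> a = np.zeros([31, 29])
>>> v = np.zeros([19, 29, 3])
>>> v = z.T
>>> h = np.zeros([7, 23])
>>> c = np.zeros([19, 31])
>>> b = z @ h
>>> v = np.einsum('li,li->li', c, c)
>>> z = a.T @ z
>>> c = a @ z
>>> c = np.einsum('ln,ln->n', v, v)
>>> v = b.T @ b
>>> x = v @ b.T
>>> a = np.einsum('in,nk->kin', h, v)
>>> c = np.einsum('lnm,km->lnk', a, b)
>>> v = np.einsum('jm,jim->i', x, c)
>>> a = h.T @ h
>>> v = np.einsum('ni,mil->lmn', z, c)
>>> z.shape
(29, 7)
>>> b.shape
(31, 23)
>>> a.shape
(23, 23)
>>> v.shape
(31, 23, 29)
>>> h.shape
(7, 23)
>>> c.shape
(23, 7, 31)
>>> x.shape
(23, 31)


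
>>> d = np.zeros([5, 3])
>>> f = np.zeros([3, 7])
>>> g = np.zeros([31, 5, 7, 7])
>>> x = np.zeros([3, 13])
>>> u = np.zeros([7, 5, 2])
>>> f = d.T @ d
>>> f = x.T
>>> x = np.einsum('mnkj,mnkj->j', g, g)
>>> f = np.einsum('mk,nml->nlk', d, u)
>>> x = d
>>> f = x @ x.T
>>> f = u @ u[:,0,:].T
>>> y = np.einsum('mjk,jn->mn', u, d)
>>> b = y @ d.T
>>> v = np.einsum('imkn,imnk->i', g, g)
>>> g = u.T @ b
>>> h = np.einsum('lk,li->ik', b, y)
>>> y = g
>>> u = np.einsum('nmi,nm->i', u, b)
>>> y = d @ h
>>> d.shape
(5, 3)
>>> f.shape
(7, 5, 7)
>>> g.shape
(2, 5, 5)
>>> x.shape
(5, 3)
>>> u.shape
(2,)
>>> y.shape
(5, 5)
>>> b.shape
(7, 5)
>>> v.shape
(31,)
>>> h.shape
(3, 5)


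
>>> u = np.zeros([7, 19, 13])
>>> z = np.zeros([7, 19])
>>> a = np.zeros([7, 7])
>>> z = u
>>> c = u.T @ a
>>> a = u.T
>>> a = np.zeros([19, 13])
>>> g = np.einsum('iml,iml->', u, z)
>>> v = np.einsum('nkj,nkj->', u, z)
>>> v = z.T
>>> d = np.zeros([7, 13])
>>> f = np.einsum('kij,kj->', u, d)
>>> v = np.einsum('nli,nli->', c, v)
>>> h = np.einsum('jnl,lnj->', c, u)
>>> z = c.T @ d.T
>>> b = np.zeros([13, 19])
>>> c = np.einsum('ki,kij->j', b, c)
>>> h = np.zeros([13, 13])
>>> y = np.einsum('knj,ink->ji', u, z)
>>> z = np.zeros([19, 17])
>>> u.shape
(7, 19, 13)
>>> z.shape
(19, 17)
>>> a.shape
(19, 13)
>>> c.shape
(7,)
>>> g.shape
()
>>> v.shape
()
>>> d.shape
(7, 13)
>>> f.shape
()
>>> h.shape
(13, 13)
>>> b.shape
(13, 19)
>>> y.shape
(13, 7)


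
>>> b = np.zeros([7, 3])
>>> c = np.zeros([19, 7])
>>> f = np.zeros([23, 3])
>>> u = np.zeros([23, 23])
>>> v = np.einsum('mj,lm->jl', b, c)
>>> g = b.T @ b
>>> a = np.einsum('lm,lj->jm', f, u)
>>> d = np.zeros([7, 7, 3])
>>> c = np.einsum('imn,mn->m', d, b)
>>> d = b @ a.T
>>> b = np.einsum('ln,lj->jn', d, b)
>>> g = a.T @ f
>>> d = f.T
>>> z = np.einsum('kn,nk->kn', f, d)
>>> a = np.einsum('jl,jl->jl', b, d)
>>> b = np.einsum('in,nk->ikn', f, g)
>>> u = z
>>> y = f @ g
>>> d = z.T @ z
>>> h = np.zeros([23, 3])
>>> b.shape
(23, 3, 3)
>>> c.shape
(7,)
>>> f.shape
(23, 3)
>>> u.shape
(23, 3)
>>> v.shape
(3, 19)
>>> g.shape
(3, 3)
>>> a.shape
(3, 23)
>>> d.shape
(3, 3)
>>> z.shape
(23, 3)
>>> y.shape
(23, 3)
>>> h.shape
(23, 3)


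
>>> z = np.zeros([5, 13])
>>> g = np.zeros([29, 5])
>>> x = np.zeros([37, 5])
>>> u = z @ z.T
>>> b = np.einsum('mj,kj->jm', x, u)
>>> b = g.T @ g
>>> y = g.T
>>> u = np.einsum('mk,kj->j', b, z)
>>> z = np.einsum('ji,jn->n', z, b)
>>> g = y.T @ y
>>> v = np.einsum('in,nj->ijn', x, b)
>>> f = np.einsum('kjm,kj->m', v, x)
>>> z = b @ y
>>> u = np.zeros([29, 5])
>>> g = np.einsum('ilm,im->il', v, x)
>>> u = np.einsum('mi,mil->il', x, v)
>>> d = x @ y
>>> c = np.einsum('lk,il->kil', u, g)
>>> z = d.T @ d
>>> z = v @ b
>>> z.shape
(37, 5, 5)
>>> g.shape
(37, 5)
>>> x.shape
(37, 5)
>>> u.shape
(5, 5)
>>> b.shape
(5, 5)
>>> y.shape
(5, 29)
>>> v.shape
(37, 5, 5)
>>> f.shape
(5,)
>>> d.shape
(37, 29)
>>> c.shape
(5, 37, 5)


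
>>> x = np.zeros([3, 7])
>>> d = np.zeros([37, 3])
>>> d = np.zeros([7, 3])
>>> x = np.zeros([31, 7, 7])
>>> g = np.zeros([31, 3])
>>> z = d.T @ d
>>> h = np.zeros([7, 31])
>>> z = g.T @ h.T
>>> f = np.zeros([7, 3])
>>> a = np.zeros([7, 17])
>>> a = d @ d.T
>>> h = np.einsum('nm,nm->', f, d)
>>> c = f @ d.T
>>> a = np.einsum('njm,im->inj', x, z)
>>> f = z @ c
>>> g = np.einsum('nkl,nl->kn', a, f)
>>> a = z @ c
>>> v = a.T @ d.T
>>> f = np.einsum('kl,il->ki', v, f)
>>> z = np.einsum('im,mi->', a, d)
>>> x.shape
(31, 7, 7)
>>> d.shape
(7, 3)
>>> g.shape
(31, 3)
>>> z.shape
()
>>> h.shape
()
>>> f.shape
(7, 3)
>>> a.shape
(3, 7)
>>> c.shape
(7, 7)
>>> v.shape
(7, 7)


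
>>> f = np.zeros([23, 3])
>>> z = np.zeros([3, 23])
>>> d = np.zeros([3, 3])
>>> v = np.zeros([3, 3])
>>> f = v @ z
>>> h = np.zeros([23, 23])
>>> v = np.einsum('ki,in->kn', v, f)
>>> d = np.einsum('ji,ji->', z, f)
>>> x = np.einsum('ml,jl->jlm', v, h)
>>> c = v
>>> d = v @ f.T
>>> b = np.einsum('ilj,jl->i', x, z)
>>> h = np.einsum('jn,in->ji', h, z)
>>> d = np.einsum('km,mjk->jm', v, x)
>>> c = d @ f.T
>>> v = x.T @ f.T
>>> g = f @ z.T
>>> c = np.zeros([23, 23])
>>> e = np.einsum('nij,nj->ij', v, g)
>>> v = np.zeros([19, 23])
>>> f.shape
(3, 23)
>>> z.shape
(3, 23)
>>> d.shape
(23, 23)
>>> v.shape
(19, 23)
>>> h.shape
(23, 3)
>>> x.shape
(23, 23, 3)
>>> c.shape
(23, 23)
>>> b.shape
(23,)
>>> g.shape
(3, 3)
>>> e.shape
(23, 3)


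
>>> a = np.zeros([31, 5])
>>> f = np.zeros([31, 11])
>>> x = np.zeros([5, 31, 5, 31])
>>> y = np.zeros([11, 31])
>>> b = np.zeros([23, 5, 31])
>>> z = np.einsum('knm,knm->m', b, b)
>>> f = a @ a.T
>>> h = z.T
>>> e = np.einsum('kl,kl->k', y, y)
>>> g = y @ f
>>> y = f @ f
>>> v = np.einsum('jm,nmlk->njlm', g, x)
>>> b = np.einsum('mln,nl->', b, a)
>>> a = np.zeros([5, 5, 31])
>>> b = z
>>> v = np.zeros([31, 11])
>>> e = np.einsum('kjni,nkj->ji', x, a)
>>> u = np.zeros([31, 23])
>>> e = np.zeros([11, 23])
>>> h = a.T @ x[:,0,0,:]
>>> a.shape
(5, 5, 31)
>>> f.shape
(31, 31)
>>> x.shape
(5, 31, 5, 31)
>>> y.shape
(31, 31)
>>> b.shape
(31,)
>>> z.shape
(31,)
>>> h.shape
(31, 5, 31)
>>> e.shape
(11, 23)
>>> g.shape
(11, 31)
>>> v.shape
(31, 11)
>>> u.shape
(31, 23)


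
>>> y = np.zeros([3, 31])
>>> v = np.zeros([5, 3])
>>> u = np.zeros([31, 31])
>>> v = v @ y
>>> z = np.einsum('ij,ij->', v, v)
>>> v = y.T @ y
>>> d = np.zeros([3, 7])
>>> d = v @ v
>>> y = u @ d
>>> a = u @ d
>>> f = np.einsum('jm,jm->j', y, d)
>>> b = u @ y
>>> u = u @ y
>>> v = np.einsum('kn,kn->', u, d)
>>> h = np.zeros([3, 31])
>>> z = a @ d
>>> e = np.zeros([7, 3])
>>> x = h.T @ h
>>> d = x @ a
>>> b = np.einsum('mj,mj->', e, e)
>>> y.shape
(31, 31)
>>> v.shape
()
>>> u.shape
(31, 31)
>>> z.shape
(31, 31)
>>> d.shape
(31, 31)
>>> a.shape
(31, 31)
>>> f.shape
(31,)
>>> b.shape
()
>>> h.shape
(3, 31)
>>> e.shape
(7, 3)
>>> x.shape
(31, 31)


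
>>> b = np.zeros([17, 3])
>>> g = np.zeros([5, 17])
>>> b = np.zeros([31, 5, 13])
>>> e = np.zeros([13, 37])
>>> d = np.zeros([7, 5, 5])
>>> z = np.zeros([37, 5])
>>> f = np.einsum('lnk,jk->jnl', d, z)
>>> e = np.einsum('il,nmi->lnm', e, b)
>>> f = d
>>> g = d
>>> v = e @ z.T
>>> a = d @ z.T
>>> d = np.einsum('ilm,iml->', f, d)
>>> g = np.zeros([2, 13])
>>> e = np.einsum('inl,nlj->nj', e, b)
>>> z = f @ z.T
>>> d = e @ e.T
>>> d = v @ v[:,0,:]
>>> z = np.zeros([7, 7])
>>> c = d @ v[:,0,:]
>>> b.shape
(31, 5, 13)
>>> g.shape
(2, 13)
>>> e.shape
(31, 13)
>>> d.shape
(37, 31, 37)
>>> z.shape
(7, 7)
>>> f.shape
(7, 5, 5)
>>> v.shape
(37, 31, 37)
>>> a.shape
(7, 5, 37)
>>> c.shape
(37, 31, 37)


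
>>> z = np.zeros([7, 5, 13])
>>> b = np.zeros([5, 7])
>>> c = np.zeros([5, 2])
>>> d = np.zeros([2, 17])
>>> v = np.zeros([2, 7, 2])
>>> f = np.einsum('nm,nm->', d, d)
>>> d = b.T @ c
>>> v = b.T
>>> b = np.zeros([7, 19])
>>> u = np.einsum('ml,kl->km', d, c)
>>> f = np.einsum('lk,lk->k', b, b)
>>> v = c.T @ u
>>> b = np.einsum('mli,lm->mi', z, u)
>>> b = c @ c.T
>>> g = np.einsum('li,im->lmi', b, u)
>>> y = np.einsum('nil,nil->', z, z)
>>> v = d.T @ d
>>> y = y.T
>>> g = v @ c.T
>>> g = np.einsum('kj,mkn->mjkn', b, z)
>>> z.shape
(7, 5, 13)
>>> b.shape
(5, 5)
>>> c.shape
(5, 2)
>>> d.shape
(7, 2)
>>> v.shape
(2, 2)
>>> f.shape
(19,)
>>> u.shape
(5, 7)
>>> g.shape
(7, 5, 5, 13)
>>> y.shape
()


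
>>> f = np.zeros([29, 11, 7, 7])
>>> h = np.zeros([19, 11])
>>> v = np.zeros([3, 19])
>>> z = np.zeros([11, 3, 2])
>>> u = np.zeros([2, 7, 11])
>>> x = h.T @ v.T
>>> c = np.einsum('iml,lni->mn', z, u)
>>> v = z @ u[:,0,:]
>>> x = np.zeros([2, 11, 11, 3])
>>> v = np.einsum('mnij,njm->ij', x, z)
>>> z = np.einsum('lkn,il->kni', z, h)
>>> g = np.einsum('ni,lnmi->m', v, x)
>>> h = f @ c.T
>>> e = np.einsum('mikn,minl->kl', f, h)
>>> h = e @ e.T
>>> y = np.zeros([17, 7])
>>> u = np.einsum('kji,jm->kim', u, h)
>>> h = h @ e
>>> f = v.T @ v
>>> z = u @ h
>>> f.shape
(3, 3)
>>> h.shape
(7, 3)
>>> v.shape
(11, 3)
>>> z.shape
(2, 11, 3)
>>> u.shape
(2, 11, 7)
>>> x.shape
(2, 11, 11, 3)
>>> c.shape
(3, 7)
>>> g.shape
(11,)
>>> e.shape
(7, 3)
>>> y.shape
(17, 7)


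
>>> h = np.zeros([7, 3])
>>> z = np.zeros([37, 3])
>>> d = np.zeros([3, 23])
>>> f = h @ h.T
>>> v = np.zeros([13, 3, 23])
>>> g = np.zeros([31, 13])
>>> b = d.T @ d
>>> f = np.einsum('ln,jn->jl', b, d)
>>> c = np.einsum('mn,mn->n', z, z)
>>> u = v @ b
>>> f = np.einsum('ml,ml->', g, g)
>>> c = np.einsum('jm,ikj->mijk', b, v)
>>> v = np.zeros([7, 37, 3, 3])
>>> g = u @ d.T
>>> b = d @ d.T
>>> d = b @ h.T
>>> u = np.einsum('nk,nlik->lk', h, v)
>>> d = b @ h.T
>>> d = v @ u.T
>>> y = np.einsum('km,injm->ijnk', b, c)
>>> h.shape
(7, 3)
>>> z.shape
(37, 3)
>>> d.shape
(7, 37, 3, 37)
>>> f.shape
()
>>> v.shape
(7, 37, 3, 3)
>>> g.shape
(13, 3, 3)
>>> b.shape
(3, 3)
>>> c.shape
(23, 13, 23, 3)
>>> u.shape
(37, 3)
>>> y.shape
(23, 23, 13, 3)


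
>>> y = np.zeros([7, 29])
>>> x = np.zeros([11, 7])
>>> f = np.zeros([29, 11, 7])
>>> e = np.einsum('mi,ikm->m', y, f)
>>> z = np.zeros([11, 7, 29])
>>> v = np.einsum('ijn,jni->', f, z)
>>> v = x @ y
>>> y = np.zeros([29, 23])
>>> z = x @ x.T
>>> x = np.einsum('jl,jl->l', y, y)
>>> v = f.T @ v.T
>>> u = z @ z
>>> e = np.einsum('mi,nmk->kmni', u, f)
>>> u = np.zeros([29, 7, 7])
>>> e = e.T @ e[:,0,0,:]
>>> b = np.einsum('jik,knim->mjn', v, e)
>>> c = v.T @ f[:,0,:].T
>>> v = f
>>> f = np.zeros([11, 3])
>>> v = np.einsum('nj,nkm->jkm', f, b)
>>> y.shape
(29, 23)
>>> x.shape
(23,)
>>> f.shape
(11, 3)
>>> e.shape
(11, 29, 11, 11)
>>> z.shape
(11, 11)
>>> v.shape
(3, 7, 29)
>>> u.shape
(29, 7, 7)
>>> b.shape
(11, 7, 29)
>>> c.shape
(11, 11, 29)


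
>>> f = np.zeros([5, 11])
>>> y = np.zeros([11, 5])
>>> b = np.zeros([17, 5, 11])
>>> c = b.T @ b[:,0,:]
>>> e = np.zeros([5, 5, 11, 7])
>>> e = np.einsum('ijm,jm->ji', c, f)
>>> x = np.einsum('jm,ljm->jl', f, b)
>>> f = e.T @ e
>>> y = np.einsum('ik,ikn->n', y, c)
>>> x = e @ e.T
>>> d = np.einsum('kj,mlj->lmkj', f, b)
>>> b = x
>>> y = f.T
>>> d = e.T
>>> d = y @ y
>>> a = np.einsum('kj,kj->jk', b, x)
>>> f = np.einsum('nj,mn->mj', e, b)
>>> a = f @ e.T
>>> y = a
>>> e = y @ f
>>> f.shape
(5, 11)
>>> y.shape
(5, 5)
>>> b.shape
(5, 5)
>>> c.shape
(11, 5, 11)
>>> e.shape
(5, 11)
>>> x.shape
(5, 5)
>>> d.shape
(11, 11)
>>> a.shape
(5, 5)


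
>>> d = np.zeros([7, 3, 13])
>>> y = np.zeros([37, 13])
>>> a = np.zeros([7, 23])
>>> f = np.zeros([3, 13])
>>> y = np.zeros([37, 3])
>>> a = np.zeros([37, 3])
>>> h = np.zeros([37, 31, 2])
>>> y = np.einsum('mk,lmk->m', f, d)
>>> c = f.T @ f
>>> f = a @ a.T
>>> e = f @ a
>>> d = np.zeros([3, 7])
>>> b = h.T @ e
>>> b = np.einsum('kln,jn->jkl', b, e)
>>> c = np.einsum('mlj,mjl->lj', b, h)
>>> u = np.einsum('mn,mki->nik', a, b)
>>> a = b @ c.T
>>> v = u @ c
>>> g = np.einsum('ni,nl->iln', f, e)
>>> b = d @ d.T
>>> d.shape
(3, 7)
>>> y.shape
(3,)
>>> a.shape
(37, 2, 2)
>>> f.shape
(37, 37)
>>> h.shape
(37, 31, 2)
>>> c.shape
(2, 31)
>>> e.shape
(37, 3)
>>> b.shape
(3, 3)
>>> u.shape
(3, 31, 2)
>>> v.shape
(3, 31, 31)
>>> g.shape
(37, 3, 37)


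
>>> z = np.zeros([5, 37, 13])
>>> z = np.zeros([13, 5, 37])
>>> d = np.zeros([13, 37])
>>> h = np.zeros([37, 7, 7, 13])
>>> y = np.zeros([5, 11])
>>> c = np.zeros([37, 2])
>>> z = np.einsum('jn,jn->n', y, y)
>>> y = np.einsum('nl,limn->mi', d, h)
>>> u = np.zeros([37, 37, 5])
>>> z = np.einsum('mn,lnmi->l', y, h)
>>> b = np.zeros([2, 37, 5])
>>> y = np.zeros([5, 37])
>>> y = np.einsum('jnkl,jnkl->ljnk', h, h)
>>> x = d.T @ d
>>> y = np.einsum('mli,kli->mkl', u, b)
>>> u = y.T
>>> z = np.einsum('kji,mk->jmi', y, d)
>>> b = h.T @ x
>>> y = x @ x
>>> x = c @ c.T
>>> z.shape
(2, 13, 37)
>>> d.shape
(13, 37)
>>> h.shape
(37, 7, 7, 13)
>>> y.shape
(37, 37)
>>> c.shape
(37, 2)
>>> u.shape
(37, 2, 37)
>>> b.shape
(13, 7, 7, 37)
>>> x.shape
(37, 37)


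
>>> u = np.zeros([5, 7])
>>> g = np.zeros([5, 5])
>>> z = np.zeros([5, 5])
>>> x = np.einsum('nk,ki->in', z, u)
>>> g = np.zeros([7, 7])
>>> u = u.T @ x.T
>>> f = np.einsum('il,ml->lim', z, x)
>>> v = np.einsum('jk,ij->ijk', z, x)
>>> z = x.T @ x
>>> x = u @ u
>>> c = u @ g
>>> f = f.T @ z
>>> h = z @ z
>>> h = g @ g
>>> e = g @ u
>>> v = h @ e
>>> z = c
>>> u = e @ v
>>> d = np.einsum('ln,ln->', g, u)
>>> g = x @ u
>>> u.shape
(7, 7)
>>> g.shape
(7, 7)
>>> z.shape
(7, 7)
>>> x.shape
(7, 7)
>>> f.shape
(7, 5, 5)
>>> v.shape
(7, 7)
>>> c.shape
(7, 7)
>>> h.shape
(7, 7)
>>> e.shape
(7, 7)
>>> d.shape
()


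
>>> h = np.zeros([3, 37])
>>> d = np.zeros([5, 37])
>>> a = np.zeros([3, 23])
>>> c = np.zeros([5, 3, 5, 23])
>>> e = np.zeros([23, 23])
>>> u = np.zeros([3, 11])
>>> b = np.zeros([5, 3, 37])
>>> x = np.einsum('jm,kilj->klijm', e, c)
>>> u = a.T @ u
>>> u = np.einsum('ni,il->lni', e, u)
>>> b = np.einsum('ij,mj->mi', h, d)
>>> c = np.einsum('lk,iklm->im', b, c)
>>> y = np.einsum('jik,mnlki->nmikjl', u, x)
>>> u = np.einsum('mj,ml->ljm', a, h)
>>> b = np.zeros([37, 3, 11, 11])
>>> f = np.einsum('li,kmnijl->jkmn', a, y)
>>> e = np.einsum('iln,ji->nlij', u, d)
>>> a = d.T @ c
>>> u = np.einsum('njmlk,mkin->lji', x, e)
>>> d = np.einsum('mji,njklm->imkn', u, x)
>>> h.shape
(3, 37)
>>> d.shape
(37, 23, 3, 5)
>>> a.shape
(37, 23)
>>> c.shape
(5, 23)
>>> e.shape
(3, 23, 37, 5)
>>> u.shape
(23, 5, 37)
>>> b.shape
(37, 3, 11, 11)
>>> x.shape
(5, 5, 3, 23, 23)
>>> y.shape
(5, 5, 23, 23, 11, 3)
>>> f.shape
(11, 5, 5, 23)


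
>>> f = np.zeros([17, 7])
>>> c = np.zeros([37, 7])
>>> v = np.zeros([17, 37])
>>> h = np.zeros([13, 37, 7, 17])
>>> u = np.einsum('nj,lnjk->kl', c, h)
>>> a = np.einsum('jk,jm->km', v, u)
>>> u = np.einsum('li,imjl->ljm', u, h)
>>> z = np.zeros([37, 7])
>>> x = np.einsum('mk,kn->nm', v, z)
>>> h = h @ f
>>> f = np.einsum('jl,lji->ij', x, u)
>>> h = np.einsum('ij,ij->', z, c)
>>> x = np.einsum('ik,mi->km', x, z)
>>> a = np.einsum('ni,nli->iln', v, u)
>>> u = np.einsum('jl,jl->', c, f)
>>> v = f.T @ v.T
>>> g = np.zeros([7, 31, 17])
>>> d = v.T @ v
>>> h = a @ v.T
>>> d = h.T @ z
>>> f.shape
(37, 7)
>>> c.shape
(37, 7)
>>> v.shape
(7, 17)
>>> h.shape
(37, 7, 7)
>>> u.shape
()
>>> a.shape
(37, 7, 17)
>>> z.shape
(37, 7)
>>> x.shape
(17, 37)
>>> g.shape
(7, 31, 17)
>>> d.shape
(7, 7, 7)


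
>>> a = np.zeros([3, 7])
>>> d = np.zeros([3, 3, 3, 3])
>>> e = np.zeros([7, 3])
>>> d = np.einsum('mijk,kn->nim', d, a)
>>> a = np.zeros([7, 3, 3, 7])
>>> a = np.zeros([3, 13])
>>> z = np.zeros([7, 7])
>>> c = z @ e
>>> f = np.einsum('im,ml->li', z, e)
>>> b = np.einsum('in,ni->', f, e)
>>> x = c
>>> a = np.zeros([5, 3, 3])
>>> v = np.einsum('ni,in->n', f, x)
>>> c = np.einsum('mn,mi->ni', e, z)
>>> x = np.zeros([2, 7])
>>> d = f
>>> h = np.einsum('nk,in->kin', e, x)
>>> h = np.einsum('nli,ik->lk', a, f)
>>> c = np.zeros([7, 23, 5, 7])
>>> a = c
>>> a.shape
(7, 23, 5, 7)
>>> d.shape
(3, 7)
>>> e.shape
(7, 3)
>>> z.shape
(7, 7)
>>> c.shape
(7, 23, 5, 7)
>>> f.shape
(3, 7)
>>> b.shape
()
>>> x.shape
(2, 7)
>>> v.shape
(3,)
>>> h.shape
(3, 7)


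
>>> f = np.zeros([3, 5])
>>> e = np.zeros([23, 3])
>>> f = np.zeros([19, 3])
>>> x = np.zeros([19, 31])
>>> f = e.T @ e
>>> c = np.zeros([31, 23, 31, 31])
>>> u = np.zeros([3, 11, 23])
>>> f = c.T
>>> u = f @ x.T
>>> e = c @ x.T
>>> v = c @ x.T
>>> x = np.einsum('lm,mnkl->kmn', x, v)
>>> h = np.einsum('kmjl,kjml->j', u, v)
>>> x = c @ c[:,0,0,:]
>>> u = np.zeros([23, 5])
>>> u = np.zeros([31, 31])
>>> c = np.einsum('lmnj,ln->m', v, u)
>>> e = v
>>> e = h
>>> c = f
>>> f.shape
(31, 31, 23, 31)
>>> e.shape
(23,)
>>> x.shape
(31, 23, 31, 31)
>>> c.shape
(31, 31, 23, 31)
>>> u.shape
(31, 31)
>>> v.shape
(31, 23, 31, 19)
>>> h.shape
(23,)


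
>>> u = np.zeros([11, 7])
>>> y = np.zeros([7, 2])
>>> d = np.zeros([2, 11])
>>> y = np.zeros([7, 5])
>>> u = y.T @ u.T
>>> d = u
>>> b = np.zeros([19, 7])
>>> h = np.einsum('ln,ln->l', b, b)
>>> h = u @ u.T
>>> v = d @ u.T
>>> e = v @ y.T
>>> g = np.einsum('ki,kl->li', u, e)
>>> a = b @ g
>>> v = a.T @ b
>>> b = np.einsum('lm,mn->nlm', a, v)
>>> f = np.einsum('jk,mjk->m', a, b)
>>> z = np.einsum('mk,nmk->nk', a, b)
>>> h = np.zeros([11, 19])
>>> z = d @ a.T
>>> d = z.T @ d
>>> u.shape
(5, 11)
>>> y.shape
(7, 5)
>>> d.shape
(19, 11)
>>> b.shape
(7, 19, 11)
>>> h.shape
(11, 19)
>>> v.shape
(11, 7)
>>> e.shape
(5, 7)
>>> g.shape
(7, 11)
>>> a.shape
(19, 11)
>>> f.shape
(7,)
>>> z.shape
(5, 19)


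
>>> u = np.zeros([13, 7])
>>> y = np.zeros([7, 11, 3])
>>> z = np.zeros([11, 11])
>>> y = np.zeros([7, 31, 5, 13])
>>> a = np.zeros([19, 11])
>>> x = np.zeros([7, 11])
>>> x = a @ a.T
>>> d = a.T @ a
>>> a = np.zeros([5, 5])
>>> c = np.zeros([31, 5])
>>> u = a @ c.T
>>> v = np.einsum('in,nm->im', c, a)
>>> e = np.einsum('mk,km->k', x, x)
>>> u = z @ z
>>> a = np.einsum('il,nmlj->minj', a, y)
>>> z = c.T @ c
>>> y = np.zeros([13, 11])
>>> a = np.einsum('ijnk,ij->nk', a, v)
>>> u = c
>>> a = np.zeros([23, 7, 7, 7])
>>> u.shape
(31, 5)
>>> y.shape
(13, 11)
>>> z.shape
(5, 5)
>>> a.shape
(23, 7, 7, 7)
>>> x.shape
(19, 19)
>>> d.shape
(11, 11)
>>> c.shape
(31, 5)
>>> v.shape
(31, 5)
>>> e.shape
(19,)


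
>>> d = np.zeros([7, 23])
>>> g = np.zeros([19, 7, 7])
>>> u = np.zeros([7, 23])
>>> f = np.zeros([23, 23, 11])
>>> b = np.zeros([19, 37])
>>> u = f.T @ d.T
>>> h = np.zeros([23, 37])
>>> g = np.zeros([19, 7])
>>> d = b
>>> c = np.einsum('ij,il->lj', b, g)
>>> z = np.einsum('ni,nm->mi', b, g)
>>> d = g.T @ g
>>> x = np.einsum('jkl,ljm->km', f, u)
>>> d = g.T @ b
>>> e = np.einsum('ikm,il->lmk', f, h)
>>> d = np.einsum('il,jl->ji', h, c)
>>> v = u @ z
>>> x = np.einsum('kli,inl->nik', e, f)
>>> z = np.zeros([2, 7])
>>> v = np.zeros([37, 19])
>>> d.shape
(7, 23)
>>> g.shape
(19, 7)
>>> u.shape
(11, 23, 7)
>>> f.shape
(23, 23, 11)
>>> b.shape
(19, 37)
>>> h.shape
(23, 37)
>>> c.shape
(7, 37)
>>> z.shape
(2, 7)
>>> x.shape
(23, 23, 37)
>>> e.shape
(37, 11, 23)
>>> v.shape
(37, 19)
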